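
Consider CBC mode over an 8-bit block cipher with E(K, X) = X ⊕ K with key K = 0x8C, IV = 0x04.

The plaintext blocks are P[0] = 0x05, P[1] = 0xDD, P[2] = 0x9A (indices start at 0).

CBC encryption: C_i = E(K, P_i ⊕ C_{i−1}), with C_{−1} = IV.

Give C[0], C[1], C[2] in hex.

C[0] = 0x8D, C[1] = 0xDC, C[2] = 0xCA

C[0]: P[0] ⊕ 0x04 = 0x01; E(K, 0x01) = 0x8D.
C[1]: P[1] ⊕ 0x8D = 0x50; E(K, 0x50) = 0xDC.
C[2]: P[2] ⊕ 0xDC = 0x46; E(K, 0x46) = 0xCA.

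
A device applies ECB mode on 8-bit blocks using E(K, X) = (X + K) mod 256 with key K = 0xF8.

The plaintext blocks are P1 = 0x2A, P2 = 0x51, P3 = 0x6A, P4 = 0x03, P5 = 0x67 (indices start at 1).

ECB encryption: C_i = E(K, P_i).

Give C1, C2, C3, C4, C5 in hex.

C1 = 0x22, C2 = 0x49, C3 = 0x62, C4 = 0xFB, C5 = 0x5F

C1: E(K, 0x2A) = 0x22.
C2: E(K, 0x51) = 0x49.
C3: E(K, 0x6A) = 0x62.
C4: E(K, 0x03) = 0xFB.
C5: E(K, 0x67) = 0x5F.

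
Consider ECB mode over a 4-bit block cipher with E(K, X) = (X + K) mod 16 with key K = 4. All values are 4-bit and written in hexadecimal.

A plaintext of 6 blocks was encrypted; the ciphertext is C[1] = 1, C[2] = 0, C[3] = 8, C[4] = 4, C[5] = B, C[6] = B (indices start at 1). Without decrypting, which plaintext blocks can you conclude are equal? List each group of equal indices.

P[5] = P[6]

ECB encrypts each block independently with the same key, so equal ciphertext blocks imply equal plaintext blocks.
C[5] = C[6] = B, so P[5] = P[6].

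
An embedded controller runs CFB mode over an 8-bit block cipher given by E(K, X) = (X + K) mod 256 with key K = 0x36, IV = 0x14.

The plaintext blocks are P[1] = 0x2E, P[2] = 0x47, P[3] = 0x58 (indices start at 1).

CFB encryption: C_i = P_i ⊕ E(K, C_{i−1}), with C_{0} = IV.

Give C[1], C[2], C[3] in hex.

C[1] = 0x64, C[2] = 0xDD, C[3] = 0x4B

C[1]: E(K, 0x14) = 0x4A; 0x2E ⊕ 0x4A = 0x64.
C[2]: E(K, 0x64) = 0x9A; 0x47 ⊕ 0x9A = 0xDD.
C[3]: E(K, 0xDD) = 0x13; 0x58 ⊕ 0x13 = 0x4B.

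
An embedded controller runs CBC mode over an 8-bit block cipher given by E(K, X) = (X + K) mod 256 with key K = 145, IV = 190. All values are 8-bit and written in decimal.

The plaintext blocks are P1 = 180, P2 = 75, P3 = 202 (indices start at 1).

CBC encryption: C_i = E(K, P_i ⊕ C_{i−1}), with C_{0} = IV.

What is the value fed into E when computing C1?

C1: P1 ⊕ 190 = 10; E(K, 10) = 155.
So the input to E for block 1 is 10.

10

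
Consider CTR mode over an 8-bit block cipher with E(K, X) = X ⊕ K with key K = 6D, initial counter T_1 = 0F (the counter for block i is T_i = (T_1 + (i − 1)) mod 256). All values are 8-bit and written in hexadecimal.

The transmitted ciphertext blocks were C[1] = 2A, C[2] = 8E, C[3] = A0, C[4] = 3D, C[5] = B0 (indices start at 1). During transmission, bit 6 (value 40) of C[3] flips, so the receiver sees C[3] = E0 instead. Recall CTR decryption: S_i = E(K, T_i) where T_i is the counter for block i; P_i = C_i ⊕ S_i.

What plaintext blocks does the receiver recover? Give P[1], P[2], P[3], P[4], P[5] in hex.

Only C[3] changed, to E0. In CTR, a change in C_i flips the same bit in P_i only; the keystream is unaffected. Decrypting the received ciphertext:
P[1]: T = 0F, S = E(K, T) = 62; 2A ⊕ 62 = 48.
P[2]: T = 10, S = E(K, T) = 7D; 8E ⊕ 7D = F3.
P[3]: T = 11, S = E(K, T) = 7C; E0 ⊕ 7C = 9C.
P[4]: T = 12, S = E(K, T) = 7F; 3D ⊕ 7F = 42.
P[5]: T = 13, S = E(K, T) = 7E; B0 ⊕ 7E = CE.
Blocks that differ from the original plaintext: P[3].

P[1] = 48, P[2] = F3, P[3] = 9C, P[4] = 42, P[5] = CE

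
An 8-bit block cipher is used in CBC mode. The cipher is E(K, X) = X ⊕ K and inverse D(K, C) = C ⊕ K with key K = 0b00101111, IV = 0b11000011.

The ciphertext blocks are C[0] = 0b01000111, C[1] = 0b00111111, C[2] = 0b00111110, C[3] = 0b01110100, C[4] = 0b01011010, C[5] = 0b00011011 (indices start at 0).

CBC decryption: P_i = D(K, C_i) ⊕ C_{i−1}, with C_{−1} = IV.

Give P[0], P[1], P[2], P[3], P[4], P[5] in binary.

P[0]: D(K, 0b01000111) = 0b01101000; 0b01101000 ⊕ 0b11000011 = 0b10101011.
P[1]: D(K, 0b00111111) = 0b00010000; 0b00010000 ⊕ 0b01000111 = 0b01010111.
P[2]: D(K, 0b00111110) = 0b00010001; 0b00010001 ⊕ 0b00111111 = 0b00101110.
P[3]: D(K, 0b01110100) = 0b01011011; 0b01011011 ⊕ 0b00111110 = 0b01100101.
P[4]: D(K, 0b01011010) = 0b01110101; 0b01110101 ⊕ 0b01110100 = 0b00000001.
P[5]: D(K, 0b00011011) = 0b00110100; 0b00110100 ⊕ 0b01011010 = 0b01101110.

P[0] = 0b10101011, P[1] = 0b01010111, P[2] = 0b00101110, P[3] = 0b01100101, P[4] = 0b00000001, P[5] = 0b01101110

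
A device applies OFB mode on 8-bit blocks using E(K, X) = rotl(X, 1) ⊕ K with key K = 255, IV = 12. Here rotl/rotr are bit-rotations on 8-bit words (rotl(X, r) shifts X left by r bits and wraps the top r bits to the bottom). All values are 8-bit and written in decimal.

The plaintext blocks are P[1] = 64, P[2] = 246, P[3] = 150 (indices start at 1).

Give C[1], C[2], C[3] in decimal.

C[1] = 167, C[2] = 198, C[3] = 9

OFB encryption: S_i = E(K, S_{i−1}) with S_{0} = IV; C_i = P_i ⊕ S_i.
C[1]: S = E(K, 12) = 231; 64 ⊕ 231 = 167.
C[2]: S = E(K, 231) = 48; 246 ⊕ 48 = 198.
C[3]: S = E(K, 48) = 159; 150 ⊕ 159 = 9.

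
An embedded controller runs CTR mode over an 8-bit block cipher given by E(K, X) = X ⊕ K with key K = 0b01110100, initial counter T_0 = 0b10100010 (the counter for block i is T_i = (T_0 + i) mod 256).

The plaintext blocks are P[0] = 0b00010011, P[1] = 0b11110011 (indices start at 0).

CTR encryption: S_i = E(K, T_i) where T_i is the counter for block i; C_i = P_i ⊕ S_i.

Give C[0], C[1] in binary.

C[0] = 0b11000101, C[1] = 0b00100100

C[0]: T = 0b10100010, S = E(K, T) = 0b11010110; 0b00010011 ⊕ 0b11010110 = 0b11000101.
C[1]: T = 0b10100011, S = E(K, T) = 0b11010111; 0b11110011 ⊕ 0b11010111 = 0b00100100.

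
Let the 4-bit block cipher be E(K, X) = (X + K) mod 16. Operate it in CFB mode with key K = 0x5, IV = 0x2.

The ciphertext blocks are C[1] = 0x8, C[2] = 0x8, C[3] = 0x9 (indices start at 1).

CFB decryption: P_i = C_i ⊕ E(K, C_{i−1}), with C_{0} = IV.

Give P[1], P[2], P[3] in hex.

P[1] = 0xF, P[2] = 0x5, P[3] = 0x4

P[1]: E(K, 0x2) = 0x7; 0x8 ⊕ 0x7 = 0xF.
P[2]: E(K, 0x8) = 0xD; 0x8 ⊕ 0xD = 0x5.
P[3]: E(K, 0x8) = 0xD; 0x9 ⊕ 0xD = 0x4.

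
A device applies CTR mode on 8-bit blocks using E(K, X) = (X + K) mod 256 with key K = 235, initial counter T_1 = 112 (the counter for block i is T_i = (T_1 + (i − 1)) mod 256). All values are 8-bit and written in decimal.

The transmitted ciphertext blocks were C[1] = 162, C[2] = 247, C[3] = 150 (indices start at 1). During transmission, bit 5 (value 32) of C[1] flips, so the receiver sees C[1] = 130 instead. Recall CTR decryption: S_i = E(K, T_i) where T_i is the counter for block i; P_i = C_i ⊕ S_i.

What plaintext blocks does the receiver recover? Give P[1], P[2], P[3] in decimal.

P[1] = 217, P[2] = 171, P[3] = 203

Only C[1] changed, to 130. In CTR, a change in C_i flips the same bit in P_i only; the keystream is unaffected. Decrypting the received ciphertext:
P[1]: T = 112, S = E(K, T) = 91; 130 ⊕ 91 = 217.
P[2]: T = 113, S = E(K, T) = 92; 247 ⊕ 92 = 171.
P[3]: T = 114, S = E(K, T) = 93; 150 ⊕ 93 = 203.
Blocks that differ from the original plaintext: P[1].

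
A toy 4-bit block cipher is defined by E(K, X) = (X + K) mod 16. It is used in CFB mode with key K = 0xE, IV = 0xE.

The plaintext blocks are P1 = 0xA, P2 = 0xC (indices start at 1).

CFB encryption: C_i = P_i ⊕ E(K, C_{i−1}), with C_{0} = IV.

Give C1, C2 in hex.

C1 = 0x6, C2 = 0x8

C1: E(K, 0xE) = 0xC; 0xA ⊕ 0xC = 0x6.
C2: E(K, 0x6) = 0x4; 0xC ⊕ 0x4 = 0x8.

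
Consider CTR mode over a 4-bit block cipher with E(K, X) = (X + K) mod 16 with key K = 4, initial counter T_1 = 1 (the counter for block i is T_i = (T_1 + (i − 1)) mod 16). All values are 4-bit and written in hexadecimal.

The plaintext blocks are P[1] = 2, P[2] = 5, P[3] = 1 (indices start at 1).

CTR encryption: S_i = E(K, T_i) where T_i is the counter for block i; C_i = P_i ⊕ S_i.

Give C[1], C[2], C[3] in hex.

C[1] = 7, C[2] = 3, C[3] = 6

C[1]: T = 1, S = E(K, T) = 5; 2 ⊕ 5 = 7.
C[2]: T = 2, S = E(K, T) = 6; 5 ⊕ 6 = 3.
C[3]: T = 3, S = E(K, T) = 7; 1 ⊕ 7 = 6.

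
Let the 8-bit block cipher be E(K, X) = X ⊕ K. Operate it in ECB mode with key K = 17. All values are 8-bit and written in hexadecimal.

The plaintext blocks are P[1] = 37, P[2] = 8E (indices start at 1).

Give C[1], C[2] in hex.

ECB encryption: C_i = E(K, P_i).
C[1]: E(K, 37) = 20.
C[2]: E(K, 8E) = 99.

C[1] = 20, C[2] = 99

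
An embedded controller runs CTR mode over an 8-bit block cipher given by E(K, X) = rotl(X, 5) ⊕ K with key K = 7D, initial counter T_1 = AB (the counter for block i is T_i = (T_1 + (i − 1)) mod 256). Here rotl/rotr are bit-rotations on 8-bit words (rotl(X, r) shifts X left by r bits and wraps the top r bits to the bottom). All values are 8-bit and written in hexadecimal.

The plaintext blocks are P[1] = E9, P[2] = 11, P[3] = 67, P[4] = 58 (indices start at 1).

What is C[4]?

C[4] = F0

CTR encryption: S_i = E(K, T_i) where T_i is the counter for block i; C_i = P_i ⊕ S_i.
C[1]: T = AB, S = E(K, T) = 08; E9 ⊕ 08 = E1.
C[2]: T = AC, S = E(K, T) = E8; 11 ⊕ E8 = F9.
C[3]: T = AD, S = E(K, T) = C8; 67 ⊕ C8 = AF.
C[4]: T = AE, S = E(K, T) = A8; 58 ⊕ A8 = F0.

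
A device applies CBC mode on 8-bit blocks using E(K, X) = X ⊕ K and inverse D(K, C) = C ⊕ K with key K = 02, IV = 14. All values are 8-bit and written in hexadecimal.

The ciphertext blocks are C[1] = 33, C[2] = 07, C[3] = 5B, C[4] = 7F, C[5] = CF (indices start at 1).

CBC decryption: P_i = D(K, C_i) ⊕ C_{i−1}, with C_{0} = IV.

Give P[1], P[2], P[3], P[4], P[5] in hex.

P[1]: D(K, 33) = 31; 31 ⊕ 14 = 25.
P[2]: D(K, 07) = 05; 05 ⊕ 33 = 36.
P[3]: D(K, 5B) = 59; 59 ⊕ 07 = 5E.
P[4]: D(K, 7F) = 7D; 7D ⊕ 5B = 26.
P[5]: D(K, CF) = CD; CD ⊕ 7F = B2.

P[1] = 25, P[2] = 36, P[3] = 5E, P[4] = 26, P[5] = B2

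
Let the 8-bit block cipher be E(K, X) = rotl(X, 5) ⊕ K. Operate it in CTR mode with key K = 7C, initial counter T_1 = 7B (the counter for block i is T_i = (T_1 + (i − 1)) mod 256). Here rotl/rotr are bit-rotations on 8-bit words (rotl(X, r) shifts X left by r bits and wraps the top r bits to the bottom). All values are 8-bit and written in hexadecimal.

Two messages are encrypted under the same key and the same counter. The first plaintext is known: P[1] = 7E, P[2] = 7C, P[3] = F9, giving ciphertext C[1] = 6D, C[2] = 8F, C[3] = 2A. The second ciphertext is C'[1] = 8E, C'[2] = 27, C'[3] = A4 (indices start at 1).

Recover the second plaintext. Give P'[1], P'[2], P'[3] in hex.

In CTR with a reused counter, both messages share the same keystream S_i, so C_i ⊕ C'_i = P_i ⊕ P'_i and thus P'_i = P_i ⊕ C_i ⊕ C'_i.
P'[1]: 7E ⊕ 6D ⊕ 8E = 9D.
P'[2]: 7C ⊕ 8F ⊕ 27 = D4.
P'[3]: F9 ⊕ 2A ⊕ A4 = 77.

P'[1] = 9D, P'[2] = D4, P'[3] = 77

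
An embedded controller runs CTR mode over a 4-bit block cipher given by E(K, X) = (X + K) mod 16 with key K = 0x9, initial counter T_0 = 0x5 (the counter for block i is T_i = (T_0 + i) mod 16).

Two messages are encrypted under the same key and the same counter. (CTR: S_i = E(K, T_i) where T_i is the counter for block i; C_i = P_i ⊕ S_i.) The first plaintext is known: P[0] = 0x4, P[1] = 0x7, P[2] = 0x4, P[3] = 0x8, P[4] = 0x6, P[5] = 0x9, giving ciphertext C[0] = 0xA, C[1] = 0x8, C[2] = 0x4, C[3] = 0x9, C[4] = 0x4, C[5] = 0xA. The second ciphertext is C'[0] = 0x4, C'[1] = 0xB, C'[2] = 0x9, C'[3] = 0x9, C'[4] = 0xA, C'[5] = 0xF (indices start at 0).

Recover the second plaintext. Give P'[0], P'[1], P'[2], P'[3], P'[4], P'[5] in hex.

In CTR with a reused counter, both messages share the same keystream S_i, so C_i ⊕ C'_i = P_i ⊕ P'_i and thus P'_i = P_i ⊕ C_i ⊕ C'_i.
P'[0]: 0x4 ⊕ 0xA ⊕ 0x4 = 0xA.
P'[1]: 0x7 ⊕ 0x8 ⊕ 0xB = 0x4.
P'[2]: 0x4 ⊕ 0x4 ⊕ 0x9 = 0x9.
P'[3]: 0x8 ⊕ 0x9 ⊕ 0x9 = 0x8.
P'[4]: 0x6 ⊕ 0x4 ⊕ 0xA = 0x8.
P'[5]: 0x9 ⊕ 0xA ⊕ 0xF = 0xC.

P'[0] = 0xA, P'[1] = 0x4, P'[2] = 0x9, P'[3] = 0x8, P'[4] = 0x8, P'[5] = 0xC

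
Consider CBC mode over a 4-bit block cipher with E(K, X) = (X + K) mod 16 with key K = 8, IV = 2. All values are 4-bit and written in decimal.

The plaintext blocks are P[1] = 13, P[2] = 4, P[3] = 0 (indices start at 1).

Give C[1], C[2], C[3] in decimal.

C[1] = 7, C[2] = 11, C[3] = 3

CBC encryption: C_i = E(K, P_i ⊕ C_{i−1}), with C_{0} = IV.
C[1]: P[1] ⊕ 2 = 15; E(K, 15) = 7.
C[2]: P[2] ⊕ 7 = 3; E(K, 3) = 11.
C[3]: P[3] ⊕ 11 = 11; E(K, 11) = 3.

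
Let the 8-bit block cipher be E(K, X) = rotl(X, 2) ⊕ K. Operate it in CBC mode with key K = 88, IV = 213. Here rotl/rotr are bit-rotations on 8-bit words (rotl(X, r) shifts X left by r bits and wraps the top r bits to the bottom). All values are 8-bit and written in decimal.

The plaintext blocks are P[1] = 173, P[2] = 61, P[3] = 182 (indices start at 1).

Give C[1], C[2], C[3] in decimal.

C[1] = 185, C[2] = 74, C[3] = 171

CBC encryption: C_i = E(K, P_i ⊕ C_{i−1}), with C_{0} = IV.
C[1]: P[1] ⊕ 213 = 120; E(K, 120) = 185.
C[2]: P[2] ⊕ 185 = 132; E(K, 132) = 74.
C[3]: P[3] ⊕ 74 = 252; E(K, 252) = 171.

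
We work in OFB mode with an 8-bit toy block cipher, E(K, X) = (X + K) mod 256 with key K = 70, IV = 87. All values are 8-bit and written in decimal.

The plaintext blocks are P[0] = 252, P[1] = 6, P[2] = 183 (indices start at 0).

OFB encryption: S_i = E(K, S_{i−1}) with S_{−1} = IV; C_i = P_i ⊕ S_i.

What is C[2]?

C[0]: S = E(K, 87) = 157; 252 ⊕ 157 = 97.
C[1]: S = E(K, 157) = 227; 6 ⊕ 227 = 229.
C[2]: S = E(K, 227) = 41; 183 ⊕ 41 = 158.

C[2] = 158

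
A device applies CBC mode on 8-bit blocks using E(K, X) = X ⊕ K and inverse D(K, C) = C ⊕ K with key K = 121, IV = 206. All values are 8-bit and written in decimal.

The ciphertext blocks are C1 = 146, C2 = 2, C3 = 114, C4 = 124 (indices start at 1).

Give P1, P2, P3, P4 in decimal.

CBC decryption: P_i = D(K, C_i) ⊕ C_{i−1}, with C_{0} = IV.
P1: D(K, 146) = 235; 235 ⊕ 206 = 37.
P2: D(K, 2) = 123; 123 ⊕ 146 = 233.
P3: D(K, 114) = 11; 11 ⊕ 2 = 9.
P4: D(K, 124) = 5; 5 ⊕ 114 = 119.

P1 = 37, P2 = 233, P3 = 9, P4 = 119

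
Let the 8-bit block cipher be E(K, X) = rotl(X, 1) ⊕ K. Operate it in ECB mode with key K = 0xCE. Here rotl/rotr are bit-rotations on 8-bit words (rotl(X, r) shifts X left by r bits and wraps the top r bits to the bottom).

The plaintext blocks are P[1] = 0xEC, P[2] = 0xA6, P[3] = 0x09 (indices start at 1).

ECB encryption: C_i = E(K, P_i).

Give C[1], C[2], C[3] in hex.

C[1] = 0x17, C[2] = 0x83, C[3] = 0xDC

C[1]: E(K, 0xEC) = 0x17.
C[2]: E(K, 0xA6) = 0x83.
C[3]: E(K, 0x09) = 0xDC.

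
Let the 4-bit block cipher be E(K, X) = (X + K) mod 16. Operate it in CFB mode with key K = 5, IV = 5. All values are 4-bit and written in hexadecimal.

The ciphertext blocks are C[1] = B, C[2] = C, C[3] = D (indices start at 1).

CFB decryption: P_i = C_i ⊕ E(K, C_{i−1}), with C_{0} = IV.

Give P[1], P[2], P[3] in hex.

P[1]: E(K, 5) = A; B ⊕ A = 1.
P[2]: E(K, B) = 0; C ⊕ 0 = C.
P[3]: E(K, C) = 1; D ⊕ 1 = C.

P[1] = 1, P[2] = C, P[3] = C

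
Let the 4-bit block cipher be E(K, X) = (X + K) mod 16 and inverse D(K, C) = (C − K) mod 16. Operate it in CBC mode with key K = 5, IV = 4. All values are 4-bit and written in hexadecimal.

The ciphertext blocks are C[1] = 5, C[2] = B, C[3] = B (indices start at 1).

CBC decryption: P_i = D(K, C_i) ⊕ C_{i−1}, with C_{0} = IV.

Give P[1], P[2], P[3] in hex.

P[1]: D(K, 5) = 0; 0 ⊕ 4 = 4.
P[2]: D(K, B) = 6; 6 ⊕ 5 = 3.
P[3]: D(K, B) = 6; 6 ⊕ B = D.

P[1] = 4, P[2] = 3, P[3] = D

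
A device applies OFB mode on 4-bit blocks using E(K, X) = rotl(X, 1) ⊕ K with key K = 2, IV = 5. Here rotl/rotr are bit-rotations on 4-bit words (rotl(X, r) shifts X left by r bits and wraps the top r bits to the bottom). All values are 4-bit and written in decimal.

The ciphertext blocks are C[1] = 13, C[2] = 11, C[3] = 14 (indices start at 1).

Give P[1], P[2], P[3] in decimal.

P[1] = 5, P[2] = 8, P[3] = 10

OFB decryption: S_i = E(K, S_{i−1}) with S_{0} = IV; P_i = C_i ⊕ S_i.
P[1]: S = E(K, 5) = 8; 13 ⊕ 8 = 5.
P[2]: S = E(K, 8) = 3; 11 ⊕ 3 = 8.
P[3]: S = E(K, 3) = 4; 14 ⊕ 4 = 10.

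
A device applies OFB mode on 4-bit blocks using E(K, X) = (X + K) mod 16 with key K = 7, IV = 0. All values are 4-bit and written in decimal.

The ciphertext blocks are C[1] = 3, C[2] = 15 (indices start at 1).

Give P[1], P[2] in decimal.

OFB decryption: S_i = E(K, S_{i−1}) with S_{0} = IV; P_i = C_i ⊕ S_i.
P[1]: S = E(K, 0) = 7; 3 ⊕ 7 = 4.
P[2]: S = E(K, 7) = 14; 15 ⊕ 14 = 1.

P[1] = 4, P[2] = 1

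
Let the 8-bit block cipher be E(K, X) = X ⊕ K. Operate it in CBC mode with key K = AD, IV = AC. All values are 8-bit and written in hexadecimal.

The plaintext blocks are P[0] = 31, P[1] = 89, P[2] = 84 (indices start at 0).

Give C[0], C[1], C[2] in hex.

C[0] = 30, C[1] = 14, C[2] = 3D

CBC encryption: C_i = E(K, P_i ⊕ C_{i−1}), with C_{−1} = IV.
C[0]: P[0] ⊕ AC = 9D; E(K, 9D) = 30.
C[1]: P[1] ⊕ 30 = B9; E(K, B9) = 14.
C[2]: P[2] ⊕ 14 = 90; E(K, 90) = 3D.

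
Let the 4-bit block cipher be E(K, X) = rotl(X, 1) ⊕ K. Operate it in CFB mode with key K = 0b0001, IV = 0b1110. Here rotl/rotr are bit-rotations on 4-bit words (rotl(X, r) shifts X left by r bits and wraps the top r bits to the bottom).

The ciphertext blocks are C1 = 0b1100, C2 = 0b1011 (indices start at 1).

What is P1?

P1 = 0b0000

CFB decryption: P_i = C_i ⊕ E(K, C_{i−1}), with C_{0} = IV.
P1: E(K, 0b1110) = 0b1100; 0b1100 ⊕ 0b1100 = 0b0000.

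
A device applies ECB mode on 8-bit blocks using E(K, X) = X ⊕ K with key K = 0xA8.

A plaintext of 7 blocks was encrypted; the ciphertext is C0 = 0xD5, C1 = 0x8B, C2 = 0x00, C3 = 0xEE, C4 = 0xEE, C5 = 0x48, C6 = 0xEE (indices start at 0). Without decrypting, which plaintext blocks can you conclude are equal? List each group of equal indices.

P3 = P4 = P6

ECB encrypts each block independently with the same key, so equal ciphertext blocks imply equal plaintext blocks.
C3 = C4 = C6 = 0xEE, so P3 = P4 = P6.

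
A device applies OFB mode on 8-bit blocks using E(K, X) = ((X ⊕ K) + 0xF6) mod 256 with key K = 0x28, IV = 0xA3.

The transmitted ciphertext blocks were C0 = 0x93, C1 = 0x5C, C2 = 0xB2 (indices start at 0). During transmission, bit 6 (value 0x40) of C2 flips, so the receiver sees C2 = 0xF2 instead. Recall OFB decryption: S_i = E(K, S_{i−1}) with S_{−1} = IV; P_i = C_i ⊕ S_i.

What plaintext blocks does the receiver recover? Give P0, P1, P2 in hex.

P0 = 0x12, P1 = 0xC3, P2 = 0x5F

Only C2 changed, to 0xF2. In OFB, a change in C_i flips the same bit in P_i only; the keystream is unaffected. Decrypting the received ciphertext:
P0: S = E(K, 0xA3) = 0x81; 0x93 ⊕ 0x81 = 0x12.
P1: S = E(K, 0x81) = 0x9F; 0x5C ⊕ 0x9F = 0xC3.
P2: S = E(K, 0x9F) = 0xAD; 0xF2 ⊕ 0xAD = 0x5F.
Blocks that differ from the original plaintext: P2.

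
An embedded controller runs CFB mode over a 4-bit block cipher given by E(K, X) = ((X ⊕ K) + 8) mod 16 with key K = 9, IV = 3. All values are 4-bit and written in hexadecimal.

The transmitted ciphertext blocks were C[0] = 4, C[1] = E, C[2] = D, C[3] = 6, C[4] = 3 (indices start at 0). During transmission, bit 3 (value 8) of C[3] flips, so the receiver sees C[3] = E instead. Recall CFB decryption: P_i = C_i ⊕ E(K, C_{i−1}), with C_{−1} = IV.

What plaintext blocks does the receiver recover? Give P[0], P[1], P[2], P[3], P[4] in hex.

P[0] = 6, P[1] = B, P[2] = 2, P[3] = 2, P[4] = C

Only C[3] changed, to E. In CFB, a change in C_i flips the same bit in P_i and garbles P_{i+1}. Decrypting the received ciphertext:
P[0]: E(K, 3) = 2; 4 ⊕ 2 = 6.
P[1]: E(K, 4) = 5; E ⊕ 5 = B.
P[2]: E(K, E) = F; D ⊕ F = 2.
P[3]: E(K, D) = C; E ⊕ C = 2.
P[4]: E(K, E) = F; 3 ⊕ F = C.
Blocks that differ from the original plaintext: P[3], P[4].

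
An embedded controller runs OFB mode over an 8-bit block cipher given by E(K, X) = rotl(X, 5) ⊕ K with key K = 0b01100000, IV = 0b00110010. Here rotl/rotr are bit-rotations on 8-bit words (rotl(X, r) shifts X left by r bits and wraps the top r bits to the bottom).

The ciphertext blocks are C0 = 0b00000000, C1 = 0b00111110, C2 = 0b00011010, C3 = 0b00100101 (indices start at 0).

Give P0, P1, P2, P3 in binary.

P0 = 0b00100110, P1 = 0b10011010, P2 = 0b11101110, P3 = 0b11011011

OFB decryption: S_i = E(K, S_{i−1}) with S_{−1} = IV; P_i = C_i ⊕ S_i.
P0: S = E(K, 0b00110010) = 0b00100110; 0b00000000 ⊕ 0b00100110 = 0b00100110.
P1: S = E(K, 0b00100110) = 0b10100100; 0b00111110 ⊕ 0b10100100 = 0b10011010.
P2: S = E(K, 0b10100100) = 0b11110100; 0b00011010 ⊕ 0b11110100 = 0b11101110.
P3: S = E(K, 0b11110100) = 0b11111110; 0b00100101 ⊕ 0b11111110 = 0b11011011.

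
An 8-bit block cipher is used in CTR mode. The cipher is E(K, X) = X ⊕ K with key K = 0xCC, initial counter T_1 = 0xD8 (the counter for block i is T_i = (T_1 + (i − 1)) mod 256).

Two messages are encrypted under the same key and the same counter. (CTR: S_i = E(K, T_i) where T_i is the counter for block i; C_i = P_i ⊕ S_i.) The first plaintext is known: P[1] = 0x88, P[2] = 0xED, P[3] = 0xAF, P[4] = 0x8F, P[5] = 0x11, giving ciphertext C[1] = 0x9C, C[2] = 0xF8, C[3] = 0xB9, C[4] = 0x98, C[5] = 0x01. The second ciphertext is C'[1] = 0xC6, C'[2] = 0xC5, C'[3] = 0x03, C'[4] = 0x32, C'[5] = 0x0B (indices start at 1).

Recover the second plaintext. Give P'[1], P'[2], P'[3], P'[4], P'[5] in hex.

In CTR with a reused counter, both messages share the same keystream S_i, so C_i ⊕ C'_i = P_i ⊕ P'_i and thus P'_i = P_i ⊕ C_i ⊕ C'_i.
P'[1]: 0x88 ⊕ 0x9C ⊕ 0xC6 = 0xD2.
P'[2]: 0xED ⊕ 0xF8 ⊕ 0xC5 = 0xD0.
P'[3]: 0xAF ⊕ 0xB9 ⊕ 0x03 = 0x15.
P'[4]: 0x8F ⊕ 0x98 ⊕ 0x32 = 0x25.
P'[5]: 0x11 ⊕ 0x01 ⊕ 0x0B = 0x1B.

P'[1] = 0xD2, P'[2] = 0xD0, P'[3] = 0x15, P'[4] = 0x25, P'[5] = 0x1B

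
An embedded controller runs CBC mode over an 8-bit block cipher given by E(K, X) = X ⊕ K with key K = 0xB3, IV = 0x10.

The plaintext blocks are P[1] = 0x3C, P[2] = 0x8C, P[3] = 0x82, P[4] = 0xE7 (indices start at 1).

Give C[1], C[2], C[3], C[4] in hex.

C[1] = 0x9F, C[2] = 0xA0, C[3] = 0x91, C[4] = 0xC5

CBC encryption: C_i = E(K, P_i ⊕ C_{i−1}), with C_{0} = IV.
C[1]: P[1] ⊕ 0x10 = 0x2C; E(K, 0x2C) = 0x9F.
C[2]: P[2] ⊕ 0x9F = 0x13; E(K, 0x13) = 0xA0.
C[3]: P[3] ⊕ 0xA0 = 0x22; E(K, 0x22) = 0x91.
C[4]: P[4] ⊕ 0x91 = 0x76; E(K, 0x76) = 0xC5.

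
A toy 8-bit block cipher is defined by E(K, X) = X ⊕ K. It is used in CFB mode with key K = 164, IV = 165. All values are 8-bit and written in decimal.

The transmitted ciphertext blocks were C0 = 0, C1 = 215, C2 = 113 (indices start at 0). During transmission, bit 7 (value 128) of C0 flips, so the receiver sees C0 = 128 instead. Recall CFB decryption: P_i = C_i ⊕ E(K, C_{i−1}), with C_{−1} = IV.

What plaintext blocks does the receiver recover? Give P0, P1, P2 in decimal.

Only C0 changed, to 128. In CFB, a change in C_i flips the same bit in P_i and garbles P_{i+1}. Decrypting the received ciphertext:
P0: E(K, 165) = 1; 128 ⊕ 1 = 129.
P1: E(K, 128) = 36; 215 ⊕ 36 = 243.
P2: E(K, 215) = 115; 113 ⊕ 115 = 2.
Blocks that differ from the original plaintext: P0, P1.

P0 = 129, P1 = 243, P2 = 2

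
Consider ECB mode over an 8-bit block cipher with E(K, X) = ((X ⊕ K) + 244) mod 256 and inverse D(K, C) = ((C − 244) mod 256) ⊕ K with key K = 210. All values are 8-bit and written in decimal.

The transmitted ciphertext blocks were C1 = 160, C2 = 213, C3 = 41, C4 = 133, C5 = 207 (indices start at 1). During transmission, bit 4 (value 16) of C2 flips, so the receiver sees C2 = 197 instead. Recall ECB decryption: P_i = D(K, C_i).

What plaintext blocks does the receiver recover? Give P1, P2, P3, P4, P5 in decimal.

Only C2 changed, to 197. In ECB, a change in C_i affects only P_i. Decrypting the received ciphertext:
P1: D(K, 160) = 126.
P2: D(K, 197) = 3.
P3: D(K, 41) = 231.
P4: D(K, 133) = 67.
P5: D(K, 207) = 9.
Blocks that differ from the original plaintext: P2.

P1 = 126, P2 = 3, P3 = 231, P4 = 67, P5 = 9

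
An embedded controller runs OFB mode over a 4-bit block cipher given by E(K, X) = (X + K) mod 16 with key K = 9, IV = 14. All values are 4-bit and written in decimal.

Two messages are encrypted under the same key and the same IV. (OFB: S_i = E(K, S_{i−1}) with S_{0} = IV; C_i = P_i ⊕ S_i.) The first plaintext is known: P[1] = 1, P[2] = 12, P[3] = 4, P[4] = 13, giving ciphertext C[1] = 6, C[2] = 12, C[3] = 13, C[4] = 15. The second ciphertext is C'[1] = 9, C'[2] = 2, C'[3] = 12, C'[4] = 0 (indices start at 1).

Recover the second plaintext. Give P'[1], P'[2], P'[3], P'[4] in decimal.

In OFB with a reused IV, both messages share the same keystream S_i, so C_i ⊕ C'_i = P_i ⊕ P'_i and thus P'_i = P_i ⊕ C_i ⊕ C'_i.
P'[1]: 1 ⊕ 6 ⊕ 9 = 14.
P'[2]: 12 ⊕ 12 ⊕ 2 = 2.
P'[3]: 4 ⊕ 13 ⊕ 12 = 5.
P'[4]: 13 ⊕ 15 ⊕ 0 = 2.

P'[1] = 14, P'[2] = 2, P'[3] = 5, P'[4] = 2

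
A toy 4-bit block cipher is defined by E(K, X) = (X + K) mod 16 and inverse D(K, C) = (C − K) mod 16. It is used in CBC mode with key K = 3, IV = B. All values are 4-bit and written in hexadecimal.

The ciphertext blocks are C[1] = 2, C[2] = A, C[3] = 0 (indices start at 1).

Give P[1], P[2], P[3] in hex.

CBC decryption: P_i = D(K, C_i) ⊕ C_{i−1}, with C_{0} = IV.
P[1]: D(K, 2) = F; F ⊕ B = 4.
P[2]: D(K, A) = 7; 7 ⊕ 2 = 5.
P[3]: D(K, 0) = D; D ⊕ A = 7.

P[1] = 4, P[2] = 5, P[3] = 7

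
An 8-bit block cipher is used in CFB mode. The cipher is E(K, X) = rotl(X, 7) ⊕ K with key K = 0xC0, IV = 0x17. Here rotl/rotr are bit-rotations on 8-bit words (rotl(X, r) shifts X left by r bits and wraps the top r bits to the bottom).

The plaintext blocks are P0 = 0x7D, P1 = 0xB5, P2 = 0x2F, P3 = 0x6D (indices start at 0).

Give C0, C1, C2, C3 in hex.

CFB encryption: C_i = P_i ⊕ E(K, C_{i−1}), with C_{−1} = IV.
C0: E(K, 0x17) = 0x4B; 0x7D ⊕ 0x4B = 0x36.
C1: E(K, 0x36) = 0xDB; 0xB5 ⊕ 0xDB = 0x6E.
C2: E(K, 0x6E) = 0xF7; 0x2F ⊕ 0xF7 = 0xD8.
C3: E(K, 0xD8) = 0xAC; 0x6D ⊕ 0xAC = 0xC1.

C0 = 0x36, C1 = 0x6E, C2 = 0xD8, C3 = 0xC1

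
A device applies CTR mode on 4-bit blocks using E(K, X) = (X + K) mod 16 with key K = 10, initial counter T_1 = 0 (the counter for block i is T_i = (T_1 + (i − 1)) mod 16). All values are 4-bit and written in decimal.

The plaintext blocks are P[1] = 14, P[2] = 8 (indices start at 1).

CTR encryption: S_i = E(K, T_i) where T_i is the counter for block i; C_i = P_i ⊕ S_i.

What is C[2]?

C[2] = 3

C[1]: T = 0, S = E(K, T) = 10; 14 ⊕ 10 = 4.
C[2]: T = 1, S = E(K, T) = 11; 8 ⊕ 11 = 3.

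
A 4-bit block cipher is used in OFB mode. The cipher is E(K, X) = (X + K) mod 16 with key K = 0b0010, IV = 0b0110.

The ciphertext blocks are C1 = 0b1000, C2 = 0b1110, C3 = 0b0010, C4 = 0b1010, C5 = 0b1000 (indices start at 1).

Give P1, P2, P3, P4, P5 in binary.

P1 = 0b0000, P2 = 0b0100, P3 = 0b1110, P4 = 0b0100, P5 = 0b1000

OFB decryption: S_i = E(K, S_{i−1}) with S_{0} = IV; P_i = C_i ⊕ S_i.
P1: S = E(K, 0b0110) = 0b1000; 0b1000 ⊕ 0b1000 = 0b0000.
P2: S = E(K, 0b1000) = 0b1010; 0b1110 ⊕ 0b1010 = 0b0100.
P3: S = E(K, 0b1010) = 0b1100; 0b0010 ⊕ 0b1100 = 0b1110.
P4: S = E(K, 0b1100) = 0b1110; 0b1010 ⊕ 0b1110 = 0b0100.
P5: S = E(K, 0b1110) = 0b0000; 0b1000 ⊕ 0b0000 = 0b1000.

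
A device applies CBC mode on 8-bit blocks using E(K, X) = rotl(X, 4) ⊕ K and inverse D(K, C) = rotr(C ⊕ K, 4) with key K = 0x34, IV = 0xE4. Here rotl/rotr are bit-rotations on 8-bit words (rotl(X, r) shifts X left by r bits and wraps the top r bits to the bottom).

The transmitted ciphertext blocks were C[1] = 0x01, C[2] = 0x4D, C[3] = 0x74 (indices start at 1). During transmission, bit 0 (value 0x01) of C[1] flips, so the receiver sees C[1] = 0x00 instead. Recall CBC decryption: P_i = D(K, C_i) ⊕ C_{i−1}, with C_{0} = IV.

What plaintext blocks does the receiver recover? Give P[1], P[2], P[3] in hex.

P[1] = 0xA7, P[2] = 0x97, P[3] = 0x49

Only C[1] changed, to 0x00. In CBC, a change in C_i garbles P_i and flips the same bit in P_{i+1}. Decrypting the received ciphertext:
P[1]: D(K, 0x00) = 0x43; 0x43 ⊕ 0xE4 = 0xA7.
P[2]: D(K, 0x4D) = 0x97; 0x97 ⊕ 0x00 = 0x97.
P[3]: D(K, 0x74) = 0x04; 0x04 ⊕ 0x4D = 0x49.
Blocks that differ from the original plaintext: P[1], P[2].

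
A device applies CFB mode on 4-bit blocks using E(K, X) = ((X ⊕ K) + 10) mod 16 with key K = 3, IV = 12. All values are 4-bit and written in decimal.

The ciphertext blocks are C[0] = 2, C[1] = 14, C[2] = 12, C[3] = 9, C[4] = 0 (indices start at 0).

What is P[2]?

CFB decryption: P_i = C_i ⊕ E(K, C_{i−1}), with C_{−1} = IV.
P[2]: E(K, 14) = 7; 12 ⊕ 7 = 11.

P[2] = 11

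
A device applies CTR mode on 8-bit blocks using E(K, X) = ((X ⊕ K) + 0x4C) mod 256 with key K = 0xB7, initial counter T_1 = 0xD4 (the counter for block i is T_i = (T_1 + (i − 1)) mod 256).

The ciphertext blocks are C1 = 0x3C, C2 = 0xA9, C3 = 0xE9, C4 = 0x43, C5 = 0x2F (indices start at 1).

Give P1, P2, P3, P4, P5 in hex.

P1 = 0x93, P2 = 0x07, P3 = 0x44, P4 = 0xEF, P5 = 0x94

CTR decryption: S_i = E(K, T_i) where T_i is the counter for block i; P_i = C_i ⊕ S_i.
P1: T = 0xD4, S = E(K, T) = 0xAF; 0x3C ⊕ 0xAF = 0x93.
P2: T = 0xD5, S = E(K, T) = 0xAE; 0xA9 ⊕ 0xAE = 0x07.
P3: T = 0xD6, S = E(K, T) = 0xAD; 0xE9 ⊕ 0xAD = 0x44.
P4: T = 0xD7, S = E(K, T) = 0xAC; 0x43 ⊕ 0xAC = 0xEF.
P5: T = 0xD8, S = E(K, T) = 0xBB; 0x2F ⊕ 0xBB = 0x94.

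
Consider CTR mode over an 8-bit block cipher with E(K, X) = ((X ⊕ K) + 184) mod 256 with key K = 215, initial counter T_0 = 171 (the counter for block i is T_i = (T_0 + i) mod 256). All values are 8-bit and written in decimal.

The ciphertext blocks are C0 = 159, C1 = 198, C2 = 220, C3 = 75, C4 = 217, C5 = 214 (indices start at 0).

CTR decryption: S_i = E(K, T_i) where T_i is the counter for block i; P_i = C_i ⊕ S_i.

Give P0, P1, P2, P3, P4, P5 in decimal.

P0: T = 171, S = E(K, T) = 52; 159 ⊕ 52 = 171.
P1: T = 172, S = E(K, T) = 51; 198 ⊕ 51 = 245.
P2: T = 173, S = E(K, T) = 50; 220 ⊕ 50 = 238.
P3: T = 174, S = E(K, T) = 49; 75 ⊕ 49 = 122.
P4: T = 175, S = E(K, T) = 48; 217 ⊕ 48 = 233.
P5: T = 176, S = E(K, T) = 31; 214 ⊕ 31 = 201.

P0 = 171, P1 = 245, P2 = 238, P3 = 122, P4 = 233, P5 = 201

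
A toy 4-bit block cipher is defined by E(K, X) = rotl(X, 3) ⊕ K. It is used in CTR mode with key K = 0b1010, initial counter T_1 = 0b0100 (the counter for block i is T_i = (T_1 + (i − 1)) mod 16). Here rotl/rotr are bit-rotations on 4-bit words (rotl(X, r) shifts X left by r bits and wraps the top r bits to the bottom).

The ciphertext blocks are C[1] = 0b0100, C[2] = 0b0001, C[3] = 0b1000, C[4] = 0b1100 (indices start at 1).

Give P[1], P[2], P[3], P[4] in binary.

CTR decryption: S_i = E(K, T_i) where T_i is the counter for block i; P_i = C_i ⊕ S_i.
P[1]: T = 0b0100, S = E(K, T) = 0b1000; 0b0100 ⊕ 0b1000 = 0b1100.
P[2]: T = 0b0101, S = E(K, T) = 0b0000; 0b0001 ⊕ 0b0000 = 0b0001.
P[3]: T = 0b0110, S = E(K, T) = 0b1001; 0b1000 ⊕ 0b1001 = 0b0001.
P[4]: T = 0b0111, S = E(K, T) = 0b0001; 0b1100 ⊕ 0b0001 = 0b1101.

P[1] = 0b1100, P[2] = 0b0001, P[3] = 0b0001, P[4] = 0b1101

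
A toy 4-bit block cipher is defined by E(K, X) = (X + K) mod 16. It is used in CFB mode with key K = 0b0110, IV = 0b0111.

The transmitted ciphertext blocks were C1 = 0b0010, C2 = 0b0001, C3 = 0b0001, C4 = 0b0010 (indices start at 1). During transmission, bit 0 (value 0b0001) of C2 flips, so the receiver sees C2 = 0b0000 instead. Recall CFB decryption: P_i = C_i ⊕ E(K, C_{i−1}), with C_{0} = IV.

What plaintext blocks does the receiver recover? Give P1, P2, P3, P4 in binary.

Only C2 changed, to 0b0000. In CFB, a change in C_i flips the same bit in P_i and garbles P_{i+1}. Decrypting the received ciphertext:
P1: E(K, 0b0111) = 0b1101; 0b0010 ⊕ 0b1101 = 0b1111.
P2: E(K, 0b0010) = 0b1000; 0b0000 ⊕ 0b1000 = 0b1000.
P3: E(K, 0b0000) = 0b0110; 0b0001 ⊕ 0b0110 = 0b0111.
P4: E(K, 0b0001) = 0b0111; 0b0010 ⊕ 0b0111 = 0b0101.
Blocks that differ from the original plaintext: P2, P3.

P1 = 0b1111, P2 = 0b1000, P3 = 0b0111, P4 = 0b0101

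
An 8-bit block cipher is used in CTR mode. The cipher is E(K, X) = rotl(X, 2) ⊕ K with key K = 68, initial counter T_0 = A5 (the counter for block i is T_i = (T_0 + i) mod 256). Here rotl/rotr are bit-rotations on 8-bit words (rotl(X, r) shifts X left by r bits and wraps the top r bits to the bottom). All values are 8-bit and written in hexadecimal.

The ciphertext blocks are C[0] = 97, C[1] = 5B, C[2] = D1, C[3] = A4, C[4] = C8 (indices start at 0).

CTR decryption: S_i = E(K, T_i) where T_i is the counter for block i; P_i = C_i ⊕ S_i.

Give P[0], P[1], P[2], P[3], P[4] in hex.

P[0]: T = A5, S = E(K, T) = FE; 97 ⊕ FE = 69.
P[1]: T = A6, S = E(K, T) = F2; 5B ⊕ F2 = A9.
P[2]: T = A7, S = E(K, T) = F6; D1 ⊕ F6 = 27.
P[3]: T = A8, S = E(K, T) = CA; A4 ⊕ CA = 6E.
P[4]: T = A9, S = E(K, T) = CE; C8 ⊕ CE = 06.

P[0] = 69, P[1] = A9, P[2] = 27, P[3] = 6E, P[4] = 06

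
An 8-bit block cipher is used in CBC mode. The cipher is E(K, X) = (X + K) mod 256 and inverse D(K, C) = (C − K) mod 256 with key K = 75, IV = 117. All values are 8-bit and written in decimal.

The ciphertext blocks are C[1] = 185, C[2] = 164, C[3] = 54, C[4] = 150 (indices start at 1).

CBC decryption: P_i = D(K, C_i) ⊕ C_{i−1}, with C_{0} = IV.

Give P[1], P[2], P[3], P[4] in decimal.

P[1] = 27, P[2] = 224, P[3] = 79, P[4] = 125

P[1]: D(K, 185) = 110; 110 ⊕ 117 = 27.
P[2]: D(K, 164) = 89; 89 ⊕ 185 = 224.
P[3]: D(K, 54) = 235; 235 ⊕ 164 = 79.
P[4]: D(K, 150) = 75; 75 ⊕ 54 = 125.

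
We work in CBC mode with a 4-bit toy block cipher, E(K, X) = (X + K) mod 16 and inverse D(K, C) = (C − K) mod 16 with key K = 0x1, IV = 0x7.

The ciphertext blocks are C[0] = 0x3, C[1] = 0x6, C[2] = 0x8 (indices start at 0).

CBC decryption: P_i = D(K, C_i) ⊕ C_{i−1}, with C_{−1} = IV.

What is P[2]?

P[2]: D(K, 0x8) = 0x7; 0x7 ⊕ 0x6 = 0x1.

P[2] = 0x1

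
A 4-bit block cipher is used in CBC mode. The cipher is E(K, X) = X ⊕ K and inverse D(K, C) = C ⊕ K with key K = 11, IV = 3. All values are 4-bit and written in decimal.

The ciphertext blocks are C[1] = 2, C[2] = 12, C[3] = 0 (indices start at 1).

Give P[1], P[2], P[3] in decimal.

CBC decryption: P_i = D(K, C_i) ⊕ C_{i−1}, with C_{0} = IV.
P[1]: D(K, 2) = 9; 9 ⊕ 3 = 10.
P[2]: D(K, 12) = 7; 7 ⊕ 2 = 5.
P[3]: D(K, 0) = 11; 11 ⊕ 12 = 7.

P[1] = 10, P[2] = 5, P[3] = 7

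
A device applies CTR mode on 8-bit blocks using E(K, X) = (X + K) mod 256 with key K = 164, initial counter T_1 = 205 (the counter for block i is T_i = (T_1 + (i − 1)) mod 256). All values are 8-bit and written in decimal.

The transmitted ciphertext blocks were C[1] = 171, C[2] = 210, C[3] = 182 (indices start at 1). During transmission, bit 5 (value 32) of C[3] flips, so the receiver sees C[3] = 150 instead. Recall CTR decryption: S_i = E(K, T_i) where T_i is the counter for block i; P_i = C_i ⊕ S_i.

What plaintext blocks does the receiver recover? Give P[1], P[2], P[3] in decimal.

P[1] = 218, P[2] = 160, P[3] = 229

Only C[3] changed, to 150. In CTR, a change in C_i flips the same bit in P_i only; the keystream is unaffected. Decrypting the received ciphertext:
P[1]: T = 205, S = E(K, T) = 113; 171 ⊕ 113 = 218.
P[2]: T = 206, S = E(K, T) = 114; 210 ⊕ 114 = 160.
P[3]: T = 207, S = E(K, T) = 115; 150 ⊕ 115 = 229.
Blocks that differ from the original plaintext: P[3].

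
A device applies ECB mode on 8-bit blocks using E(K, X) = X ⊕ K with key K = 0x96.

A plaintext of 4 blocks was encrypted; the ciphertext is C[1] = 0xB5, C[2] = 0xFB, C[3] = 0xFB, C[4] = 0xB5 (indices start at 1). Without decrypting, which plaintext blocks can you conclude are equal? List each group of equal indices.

P[1] = P[4]; P[2] = P[3]

ECB encrypts each block independently with the same key, so equal ciphertext blocks imply equal plaintext blocks.
C[1] = C[4] = 0xB5, so P[1] = P[4].
C[2] = C[3] = 0xFB, so P[2] = P[3].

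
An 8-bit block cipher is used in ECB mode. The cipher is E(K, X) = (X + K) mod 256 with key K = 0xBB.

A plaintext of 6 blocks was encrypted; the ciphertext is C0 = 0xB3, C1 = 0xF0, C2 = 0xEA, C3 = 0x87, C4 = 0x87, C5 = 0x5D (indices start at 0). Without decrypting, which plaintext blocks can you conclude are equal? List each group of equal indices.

ECB encrypts each block independently with the same key, so equal ciphertext blocks imply equal plaintext blocks.
C3 = C4 = 0x87, so P3 = P4.

P3 = P4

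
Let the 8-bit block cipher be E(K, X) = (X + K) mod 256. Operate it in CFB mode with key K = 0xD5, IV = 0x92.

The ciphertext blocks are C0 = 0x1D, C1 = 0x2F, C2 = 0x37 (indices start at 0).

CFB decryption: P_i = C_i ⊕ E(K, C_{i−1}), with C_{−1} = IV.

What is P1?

P1: E(K, 0x1D) = 0xF2; 0x2F ⊕ 0xF2 = 0xDD.

P1 = 0xDD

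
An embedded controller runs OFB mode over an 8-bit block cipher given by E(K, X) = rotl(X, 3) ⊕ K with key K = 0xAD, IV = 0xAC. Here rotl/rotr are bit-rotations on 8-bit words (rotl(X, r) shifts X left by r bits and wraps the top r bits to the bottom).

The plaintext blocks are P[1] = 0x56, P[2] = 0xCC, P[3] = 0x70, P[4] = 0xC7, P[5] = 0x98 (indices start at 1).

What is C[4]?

C[4] = 0xFD

OFB encryption: S_i = E(K, S_{i−1}) with S_{0} = IV; C_i = P_i ⊕ S_i.
C[1]: S = E(K, 0xAC) = 0xC8; 0x56 ⊕ 0xC8 = 0x9E.
C[2]: S = E(K, 0xC8) = 0xEB; 0xCC ⊕ 0xEB = 0x27.
C[3]: S = E(K, 0xEB) = 0xF2; 0x70 ⊕ 0xF2 = 0x82.
C[4]: S = E(K, 0xF2) = 0x3A; 0xC7 ⊕ 0x3A = 0xFD.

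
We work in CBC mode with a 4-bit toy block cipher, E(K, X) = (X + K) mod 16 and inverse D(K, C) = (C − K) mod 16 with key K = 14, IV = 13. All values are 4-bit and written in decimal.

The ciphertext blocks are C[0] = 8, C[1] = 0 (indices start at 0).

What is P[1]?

P[1] = 10

CBC decryption: P_i = D(K, C_i) ⊕ C_{i−1}, with C_{−1} = IV.
P[1]: D(K, 0) = 2; 2 ⊕ 8 = 10.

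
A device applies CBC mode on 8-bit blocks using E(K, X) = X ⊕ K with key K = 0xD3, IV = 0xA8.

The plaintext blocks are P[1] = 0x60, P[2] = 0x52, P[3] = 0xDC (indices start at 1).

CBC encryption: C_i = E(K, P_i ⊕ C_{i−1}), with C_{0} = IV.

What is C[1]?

C[1] = 0x1B

C[1]: P[1] ⊕ 0xA8 = 0xC8; E(K, 0xC8) = 0x1B.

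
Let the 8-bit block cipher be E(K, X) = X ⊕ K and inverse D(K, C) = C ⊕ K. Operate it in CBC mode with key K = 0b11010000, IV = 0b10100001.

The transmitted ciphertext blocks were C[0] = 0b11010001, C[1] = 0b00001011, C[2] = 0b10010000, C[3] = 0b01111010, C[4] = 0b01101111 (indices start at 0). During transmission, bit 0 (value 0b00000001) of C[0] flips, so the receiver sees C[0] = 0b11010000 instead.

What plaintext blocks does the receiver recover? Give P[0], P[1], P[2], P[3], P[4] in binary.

P[0] = 0b10100001, P[1] = 0b00001011, P[2] = 0b01001011, P[3] = 0b00111010, P[4] = 0b11000101

CBC decryption: P_i = D(K, C_i) ⊕ C_{i−1}, with C_{−1} = IV.
Only C[0] changed, to 0b11010000. In CBC, a change in C_i garbles P_i and flips the same bit in P_{i+1}. Decrypting the received ciphertext:
P[0]: D(K, 0b11010000) = 0b00000000; 0b00000000 ⊕ 0b10100001 = 0b10100001.
P[1]: D(K, 0b00001011) = 0b11011011; 0b11011011 ⊕ 0b11010000 = 0b00001011.
P[2]: D(K, 0b10010000) = 0b01000000; 0b01000000 ⊕ 0b00001011 = 0b01001011.
P[3]: D(K, 0b01111010) = 0b10101010; 0b10101010 ⊕ 0b10010000 = 0b00111010.
P[4]: D(K, 0b01101111) = 0b10111111; 0b10111111 ⊕ 0b01111010 = 0b11000101.
Blocks that differ from the original plaintext: P[0], P[1].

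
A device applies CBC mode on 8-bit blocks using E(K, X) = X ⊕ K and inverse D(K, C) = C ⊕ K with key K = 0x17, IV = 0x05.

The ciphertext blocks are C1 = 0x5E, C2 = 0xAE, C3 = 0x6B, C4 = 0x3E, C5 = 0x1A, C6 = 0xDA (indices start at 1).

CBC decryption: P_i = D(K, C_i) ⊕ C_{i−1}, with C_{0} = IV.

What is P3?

P3: D(K, 0x6B) = 0x7C; 0x7C ⊕ 0xAE = 0xD2.

P3 = 0xD2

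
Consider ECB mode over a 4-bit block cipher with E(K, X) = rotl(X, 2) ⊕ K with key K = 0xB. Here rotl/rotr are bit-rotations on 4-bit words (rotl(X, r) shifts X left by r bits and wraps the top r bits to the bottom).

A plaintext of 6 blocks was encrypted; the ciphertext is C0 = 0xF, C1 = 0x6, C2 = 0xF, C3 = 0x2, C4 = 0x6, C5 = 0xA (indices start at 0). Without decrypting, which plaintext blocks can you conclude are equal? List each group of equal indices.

ECB encrypts each block independently with the same key, so equal ciphertext blocks imply equal plaintext blocks.
C0 = C2 = 0xF, so P0 = P2.
C1 = C4 = 0x6, so P1 = P4.

P0 = P2; P1 = P4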